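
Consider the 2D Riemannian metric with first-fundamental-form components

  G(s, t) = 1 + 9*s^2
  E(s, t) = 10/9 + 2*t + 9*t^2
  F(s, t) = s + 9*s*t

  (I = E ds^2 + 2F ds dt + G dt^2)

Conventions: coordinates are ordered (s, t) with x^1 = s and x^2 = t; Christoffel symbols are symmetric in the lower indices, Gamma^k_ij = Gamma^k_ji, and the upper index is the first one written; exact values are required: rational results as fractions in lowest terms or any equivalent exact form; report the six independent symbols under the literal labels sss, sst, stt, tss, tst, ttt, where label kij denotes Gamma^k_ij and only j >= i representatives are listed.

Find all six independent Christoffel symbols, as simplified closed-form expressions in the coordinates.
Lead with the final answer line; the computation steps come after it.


Answer: Gamma_sss = 0, Gamma_sst = (81*t + 9)/(81*s^2 + 81*t^2 + 18*t + 10), Gamma_stt = 0, Gamma_tss = 0, Gamma_tst = 81*s/(81*s^2 + 81*t^2 + 18*t + 10), Gamma_ttt = 0

E = 10/9 + 2*t + 9*t^2; F = s + 9*s*t; G = 1 + 9*s^2
Gamma^k_ij = (1/2) g^{kl} (d_i g_jl + d_j g_il - d_l g_ij), with g^inv = (1/(EG-F^2)) [[G, -F], [-F, E]]
first partials: E_s = 0, E_t = 2 + 18*t, F_s = 1 + 9*t, F_t = 9*s, G_s = 18*s, G_t = 0
D = EG - F^2 = 10/9 + 2*t + 9*t^2 + 9*s^2
expanded: Gamma^s_ss = (G E_s - 2F F_s + F E_t)/(2D), Gamma^s_st = (G E_t - F G_s)/(2D), Gamma^s_tt = (2G F_t - G G_s - F G_t)/(2D), Gamma^t_ss = (2E F_s - E E_t - F E_s)/(2D), Gamma^t_st = (E G_s - F E_t)/(2D), Gamma^t_tt = (E G_t - 2F F_t + F G_s)/(2D); substitute and cancel common factors


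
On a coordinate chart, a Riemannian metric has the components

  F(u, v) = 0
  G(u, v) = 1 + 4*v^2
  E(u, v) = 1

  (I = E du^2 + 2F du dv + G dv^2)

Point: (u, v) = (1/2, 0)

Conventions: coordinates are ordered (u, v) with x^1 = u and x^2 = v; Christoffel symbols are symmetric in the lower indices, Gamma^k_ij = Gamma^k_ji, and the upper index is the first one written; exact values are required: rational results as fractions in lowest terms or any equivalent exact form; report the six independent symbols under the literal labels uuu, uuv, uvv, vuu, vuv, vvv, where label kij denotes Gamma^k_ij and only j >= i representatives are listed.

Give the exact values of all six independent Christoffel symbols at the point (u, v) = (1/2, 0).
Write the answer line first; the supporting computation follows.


Answer: Gamma_uuu = 0, Gamma_uuv = 0, Gamma_uvv = 0, Gamma_vuu = 0, Gamma_vuv = 0, Gamma_vvv = 0

E = 1, F = 0, G = 1 at the point
E_u = 0, E_v = 0, F_u = 0, F_v = 0, G_u = 0, G_v = 0
EG - F^2 = 1;  g^inv = (1) * [[1, 0], [0, 1]]
first-kind symbols [ij,l] = (1/2)(d_i g_jl + d_j g_il - d_l g_ij): [uu,u] = E_u/2 = 0, [uu,v] = F_u - E_v/2 = 0, [uv,u] = E_v/2 = 0, [uv,v] = G_u/2 = 0, [vv,u] = F_v - G_u/2 = 0, [vv,v] = G_v/2 = 0
Gamma^u_ij = (G*[ij,u] - F*[ij,v])/(EG - F^2), Gamma^v_ij = (E*[ij,v] - F*[ij,u])/(EG - F^2)


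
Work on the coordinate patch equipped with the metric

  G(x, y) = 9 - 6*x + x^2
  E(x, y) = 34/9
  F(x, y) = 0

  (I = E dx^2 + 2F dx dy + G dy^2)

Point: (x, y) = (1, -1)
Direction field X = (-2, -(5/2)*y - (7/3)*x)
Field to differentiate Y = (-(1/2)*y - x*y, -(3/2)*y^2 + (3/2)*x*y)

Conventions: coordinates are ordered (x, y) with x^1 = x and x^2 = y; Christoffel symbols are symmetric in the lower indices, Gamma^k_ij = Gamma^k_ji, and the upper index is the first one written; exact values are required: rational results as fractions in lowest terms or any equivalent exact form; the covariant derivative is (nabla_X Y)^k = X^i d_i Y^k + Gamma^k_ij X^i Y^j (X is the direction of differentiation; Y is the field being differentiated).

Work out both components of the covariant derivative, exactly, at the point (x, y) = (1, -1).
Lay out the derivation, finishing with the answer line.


E = 34/9, F = 0, G = 4 at the point
E_x = 0, E_y = 0, F_x = 0, F_y = 0, G_x = -4, G_y = 0
EG - F^2 = 136/9;  g^inv = (9/136) * [[4, 0], [0, 34/9]]
first-kind symbols [ij,l] = (1/2)(d_i g_jl + d_j g_il - d_l g_ij): [xx,x] = E_x/2 = 0, [xx,y] = F_x - E_y/2 = 0, [xy,x] = E_y/2 = 0, [xy,y] = G_x/2 = -2, [yy,x] = F_y - G_x/2 = 2, [yy,y] = G_y/2 = 0
Gamma^x_ij = (G*[ij,x] - F*[ij,y])/(EG - F^2), Gamma^y_ij = (E*[ij,y] - F*[ij,x])/(EG - F^2)
Gamma_xxx = 0, Gamma_xxy = 0, Gamma_xyy = 9/17, Gamma_yxx = 0, Gamma_yxy = -1/2, Gamma_yyy = 0
X = (-2, 1/6), Y = (3/2, -3) at the point

Answer: (nabla_X Y)^x = -171/68, (nabla_X Y)^y = 5/8


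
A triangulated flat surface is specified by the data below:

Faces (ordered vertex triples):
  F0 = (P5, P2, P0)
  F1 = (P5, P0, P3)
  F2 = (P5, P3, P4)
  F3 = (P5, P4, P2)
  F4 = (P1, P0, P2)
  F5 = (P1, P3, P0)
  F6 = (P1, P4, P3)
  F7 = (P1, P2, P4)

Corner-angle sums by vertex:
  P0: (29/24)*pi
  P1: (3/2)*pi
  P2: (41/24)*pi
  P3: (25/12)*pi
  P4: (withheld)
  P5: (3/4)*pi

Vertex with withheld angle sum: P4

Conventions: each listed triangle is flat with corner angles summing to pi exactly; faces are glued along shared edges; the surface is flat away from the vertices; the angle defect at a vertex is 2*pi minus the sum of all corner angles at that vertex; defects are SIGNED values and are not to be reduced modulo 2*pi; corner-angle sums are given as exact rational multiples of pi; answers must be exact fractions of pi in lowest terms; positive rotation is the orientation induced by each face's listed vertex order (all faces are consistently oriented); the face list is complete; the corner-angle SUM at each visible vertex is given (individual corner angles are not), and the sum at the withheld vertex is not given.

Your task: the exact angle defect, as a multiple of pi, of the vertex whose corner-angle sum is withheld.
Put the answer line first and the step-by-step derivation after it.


Answer: defect(P4) = (5/4)*pi

V = 6, E = 12, F = 8; chi = V - E + F = 2
Gauss-Bonnet: total defect = 2*pi*chi = 4*pi; visible defects sum to (11/4)*pi


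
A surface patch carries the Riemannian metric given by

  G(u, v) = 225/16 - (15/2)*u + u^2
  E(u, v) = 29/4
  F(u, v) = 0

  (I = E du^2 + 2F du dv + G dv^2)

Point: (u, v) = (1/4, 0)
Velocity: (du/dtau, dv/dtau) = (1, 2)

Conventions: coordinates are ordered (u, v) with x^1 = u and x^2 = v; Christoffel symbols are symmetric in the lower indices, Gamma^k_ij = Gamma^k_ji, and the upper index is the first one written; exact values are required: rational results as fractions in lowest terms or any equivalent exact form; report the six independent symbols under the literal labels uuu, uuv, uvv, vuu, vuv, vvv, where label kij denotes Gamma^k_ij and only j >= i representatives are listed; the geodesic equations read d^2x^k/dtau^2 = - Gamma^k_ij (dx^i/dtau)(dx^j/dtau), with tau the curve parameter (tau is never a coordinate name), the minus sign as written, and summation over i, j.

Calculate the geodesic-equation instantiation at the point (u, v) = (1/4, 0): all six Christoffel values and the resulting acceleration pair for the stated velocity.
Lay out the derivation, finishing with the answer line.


E = 29/4, F = 0, G = 49/4 at the point
E_u = 0, E_v = 0, F_u = 0, F_v = 0, G_u = -7, G_v = 0
EG - F^2 = 1421/16;  g^inv = (16/1421) * [[49/4, 0], [0, 29/4]]
first-kind symbols [ij,l] = (1/2)(d_i g_jl + d_j g_il - d_l g_ij): [uu,u] = E_u/2 = 0, [uu,v] = F_u - E_v/2 = 0, [uv,u] = E_v/2 = 0, [uv,v] = G_u/2 = -7/2, [vv,u] = F_v - G_u/2 = 7/2, [vv,v] = G_v/2 = 0
Gamma^u_ij = (G*[ij,u] - F*[ij,v])/(EG - F^2), Gamma^v_ij = (E*[ij,v] - F*[ij,u])/(EG - F^2)
Gamma_uuu = 0, Gamma_uuv = 0, Gamma_uvv = 14/29, Gamma_vuu = 0, Gamma_vuv = -2/7, Gamma_vvv = 0
d^2u/dtau^2 = -(Gamma_uuu*(1)^2 + 2*Gamma_uuv*(1)*(2) + Gamma_uvv*(2)^2) = -56/29
d^2v/dtau^2 = -(Gamma_vuu*(1)^2 + 2*Gamma_vuv*(1)*(2) + Gamma_vvv*(2)^2) = 8/7

Answer: Gamma_uuu = 0, Gamma_uuv = 0, Gamma_uvv = 14/29, Gamma_vuu = 0, Gamma_vuv = -2/7, Gamma_vvv = 0; accelerations (d^2u/dtau^2, d^2v/dtau^2) = (-56/29, 8/7)


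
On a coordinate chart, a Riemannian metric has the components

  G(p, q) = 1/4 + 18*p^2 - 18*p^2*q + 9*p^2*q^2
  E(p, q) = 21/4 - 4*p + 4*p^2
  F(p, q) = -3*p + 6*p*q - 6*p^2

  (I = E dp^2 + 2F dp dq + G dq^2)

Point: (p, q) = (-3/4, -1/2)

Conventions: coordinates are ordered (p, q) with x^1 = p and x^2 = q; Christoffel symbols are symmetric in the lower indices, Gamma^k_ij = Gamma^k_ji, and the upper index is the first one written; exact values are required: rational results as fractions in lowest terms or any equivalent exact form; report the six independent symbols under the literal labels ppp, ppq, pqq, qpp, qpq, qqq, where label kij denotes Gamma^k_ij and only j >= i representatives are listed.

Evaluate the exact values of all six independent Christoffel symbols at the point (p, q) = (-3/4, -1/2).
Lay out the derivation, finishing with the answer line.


E = 21/2, F = 9/8, G = 1069/64 at the point
E_p = -10, E_q = 0, F_p = 3, F_q = -9/2, G_p = -351/8, G_q = -243/16
EG - F^2 = 22287/128;  g^inv = (128/22287) * [[1069/64, -9/8], [-9/8, 21/2]]
first-kind symbols [ij,l] = (1/2)(d_i g_jl + d_j g_il - d_l g_ij): [pp,p] = E_p/2 = -5, [pp,q] = F_p - E_q/2 = 3, [pq,p] = E_q/2 = 0, [pq,q] = G_p/2 = -351/16, [qq,p] = F_q - G_p/2 = 279/16, [qq,q] = G_q/2 = -243/32
Gamma^p_ij = (G*[ij,p] - F*[ij,q])/(EG - F^2), Gamma^q_ij = (E*[ij,q] - F*[ij,p])/(EG - F^2)

Answer: Gamma_ppp = -11122/22287, Gamma_ppq = 1053/7429, Gamma_pqq = 102333/59432, Gamma_qpp = 1584/7429, Gamma_qpq = -9828/7429, Gamma_qqq = -4239/7429


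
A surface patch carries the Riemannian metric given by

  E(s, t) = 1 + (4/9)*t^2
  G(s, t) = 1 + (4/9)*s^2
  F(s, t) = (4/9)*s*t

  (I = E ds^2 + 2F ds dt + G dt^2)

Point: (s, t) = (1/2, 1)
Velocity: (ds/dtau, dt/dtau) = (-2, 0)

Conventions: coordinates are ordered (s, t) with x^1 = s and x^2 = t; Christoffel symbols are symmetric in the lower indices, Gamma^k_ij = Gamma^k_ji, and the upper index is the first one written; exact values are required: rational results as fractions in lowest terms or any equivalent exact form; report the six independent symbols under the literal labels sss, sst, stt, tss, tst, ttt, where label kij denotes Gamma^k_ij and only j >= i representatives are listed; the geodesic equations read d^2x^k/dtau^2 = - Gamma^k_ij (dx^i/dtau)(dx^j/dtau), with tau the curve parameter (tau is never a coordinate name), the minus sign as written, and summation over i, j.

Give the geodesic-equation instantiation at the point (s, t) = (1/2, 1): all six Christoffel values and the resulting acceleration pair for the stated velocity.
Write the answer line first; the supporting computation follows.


Answer: Gamma_sss = 0, Gamma_sst = 2/7, Gamma_stt = 0, Gamma_tss = 0, Gamma_tst = 1/7, Gamma_ttt = 0; accelerations (d^2s/dtau^2, d^2t/dtau^2) = (0, 0)

E = 13/9, F = 2/9, G = 10/9 at the point
E_s = 0, E_t = 8/9, F_s = 4/9, F_t = 2/9, G_s = 4/9, G_t = 0
EG - F^2 = 14/9;  g^inv = (9/14) * [[10/9, -2/9], [-2/9, 13/9]]
first-kind symbols [ij,l] = (1/2)(d_i g_jl + d_j g_il - d_l g_ij): [ss,s] = E_s/2 = 0, [ss,t] = F_s - E_t/2 = 0, [st,s] = E_t/2 = 4/9, [st,t] = G_s/2 = 2/9, [tt,s] = F_t - G_s/2 = 0, [tt,t] = G_t/2 = 0
Gamma^s_ij = (G*[ij,s] - F*[ij,t])/(EG - F^2), Gamma^t_ij = (E*[ij,t] - F*[ij,s])/(EG - F^2)
Gamma_sss = 0, Gamma_sst = 2/7, Gamma_stt = 0, Gamma_tss = 0, Gamma_tst = 1/7, Gamma_ttt = 0
d^2s/dtau^2 = -(Gamma_sss*(-2)^2 + 2*Gamma_sst*(-2)*(0) + Gamma_stt*(0)^2) = 0
d^2t/dtau^2 = -(Gamma_tss*(-2)^2 + 2*Gamma_tst*(-2)*(0) + Gamma_ttt*(0)^2) = 0


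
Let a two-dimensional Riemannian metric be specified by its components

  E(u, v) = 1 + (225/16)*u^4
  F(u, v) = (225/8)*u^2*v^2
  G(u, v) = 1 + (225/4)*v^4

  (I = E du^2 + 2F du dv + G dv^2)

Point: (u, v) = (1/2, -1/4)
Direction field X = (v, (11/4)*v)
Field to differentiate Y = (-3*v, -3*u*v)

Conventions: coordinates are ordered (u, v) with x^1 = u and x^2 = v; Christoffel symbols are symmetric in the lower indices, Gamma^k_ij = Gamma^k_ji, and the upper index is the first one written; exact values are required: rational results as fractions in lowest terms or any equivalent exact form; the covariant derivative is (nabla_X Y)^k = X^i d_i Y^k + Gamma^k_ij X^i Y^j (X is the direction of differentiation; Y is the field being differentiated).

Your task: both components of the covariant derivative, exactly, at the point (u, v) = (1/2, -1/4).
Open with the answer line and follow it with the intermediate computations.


Answer: (nabla_X Y)^u = 74967/34384, (nabla_X Y)^v = 62073/68768

E = 481/256, F = 225/512, G = 1249/1024 at the point
E_u = 225/32, E_v = 0, F_u = 225/128, F_v = -225/64, G_u = 0, G_v = -225/64
EG - F^2 = 2149/1024;  g^inv = (1024/2149) * [[1249/1024, -225/512], [-225/512, 481/256]]
first-kind symbols [ij,l] = (1/2)(d_i g_jl + d_j g_il - d_l g_ij): [uu,u] = E_u/2 = 225/64, [uu,v] = F_u - E_v/2 = 225/128, [uv,u] = E_v/2 = 0, [uv,v] = G_u/2 = 0, [vv,u] = F_v - G_u/2 = -225/64, [vv,v] = G_v/2 = -225/128
Gamma^u_ij = (G*[ij,u] - F*[ij,v])/(EG - F^2), Gamma^v_ij = (E*[ij,v] - F*[ij,u])/(EG - F^2)
Gamma_uuu = 3600/2149, Gamma_uuv = 0, Gamma_uvv = -3600/2149, Gamma_vuu = 1800/2149, Gamma_vuv = 0, Gamma_vvv = -1800/2149
X = (-1/4, -11/16), Y = (3/4, 3/8) at the point


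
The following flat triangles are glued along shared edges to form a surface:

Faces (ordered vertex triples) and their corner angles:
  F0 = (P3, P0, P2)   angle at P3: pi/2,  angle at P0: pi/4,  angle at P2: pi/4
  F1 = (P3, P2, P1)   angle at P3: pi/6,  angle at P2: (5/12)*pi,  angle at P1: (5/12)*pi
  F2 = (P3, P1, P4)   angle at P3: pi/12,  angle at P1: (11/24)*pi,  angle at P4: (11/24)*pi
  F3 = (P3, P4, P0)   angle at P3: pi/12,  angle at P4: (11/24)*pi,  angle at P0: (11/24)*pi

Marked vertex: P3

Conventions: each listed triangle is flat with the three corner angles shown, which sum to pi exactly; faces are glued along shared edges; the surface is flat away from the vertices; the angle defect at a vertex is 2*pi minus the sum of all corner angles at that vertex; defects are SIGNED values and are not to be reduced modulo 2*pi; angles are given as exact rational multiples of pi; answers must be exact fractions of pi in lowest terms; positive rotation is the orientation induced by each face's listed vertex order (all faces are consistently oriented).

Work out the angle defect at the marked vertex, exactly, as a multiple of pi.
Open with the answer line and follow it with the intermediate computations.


Answer: defect(P3) = (7/6)*pi

Sum of corner angles at P3: (5/6)*pi
defect = 2*pi - (5/6)*pi


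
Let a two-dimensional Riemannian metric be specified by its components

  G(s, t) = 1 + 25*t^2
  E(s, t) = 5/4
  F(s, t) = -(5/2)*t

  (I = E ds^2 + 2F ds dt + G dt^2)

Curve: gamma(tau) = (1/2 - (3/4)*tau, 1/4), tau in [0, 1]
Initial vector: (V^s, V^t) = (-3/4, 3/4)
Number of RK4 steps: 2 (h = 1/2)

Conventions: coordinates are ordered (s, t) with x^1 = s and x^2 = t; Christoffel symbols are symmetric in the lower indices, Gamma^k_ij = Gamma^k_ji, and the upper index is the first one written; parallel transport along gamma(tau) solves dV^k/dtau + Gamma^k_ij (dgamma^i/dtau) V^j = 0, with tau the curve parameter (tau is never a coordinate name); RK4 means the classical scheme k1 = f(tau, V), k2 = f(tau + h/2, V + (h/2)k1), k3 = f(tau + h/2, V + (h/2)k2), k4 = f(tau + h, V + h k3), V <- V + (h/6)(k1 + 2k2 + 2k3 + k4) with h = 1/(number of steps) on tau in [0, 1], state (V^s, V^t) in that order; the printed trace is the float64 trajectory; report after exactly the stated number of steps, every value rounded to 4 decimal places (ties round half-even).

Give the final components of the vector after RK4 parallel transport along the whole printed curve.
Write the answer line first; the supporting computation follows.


Answer: V^s = -0.7500, V^t = 0.7500

gamma'(tau) = (-3/4, 0); f(tau, V)^k = -Gamma^k_ij(gamma(tau)) gamma'^i(tau) V^j; h = 1/2; intermediate values shown to 6 dp
curve data and Christoffel symbols at the stage parameters:
  tau = 0.000000: gamma = (0.500000, 0.250000), gamma' = (-0.750000, 0.000000); Gamma_sss = 0.000000, Gamma_sst = 0.000000, Gamma_stt = -0.888889, Gamma_tss = 0.000000, Gamma_tst = 0.000000, Gamma_ttt = 2.222222
  tau = 0.250000: gamma = (0.312500, 0.250000), gamma' = (-0.750000, 0.000000); Gamma_sss = 0.000000, Gamma_sst = 0.000000, Gamma_stt = -0.888889, Gamma_tss = 0.000000, Gamma_tst = 0.000000, Gamma_ttt = 2.222222
  tau = 0.500000: gamma = (0.125000, 0.250000), gamma' = (-0.750000, 0.000000); Gamma_sss = 0.000000, Gamma_sst = 0.000000, Gamma_stt = -0.888889, Gamma_tss = 0.000000, Gamma_tst = 0.000000, Gamma_ttt = 2.222222
  tau = 0.750000: gamma = (-0.062500, 0.250000), gamma' = (-0.750000, 0.000000); Gamma_sss = 0.000000, Gamma_sst = 0.000000, Gamma_stt = -0.888889, Gamma_tss = 0.000000, Gamma_tst = 0.000000, Gamma_ttt = 2.222222
  tau = 1.000000: gamma = (-0.250000, 0.250000), gamma' = (-0.750000, 0.000000); Gamma_sss = 0.000000, Gamma_sst = 0.000000, Gamma_stt = -0.888889, Gamma_tss = 0.000000, Gamma_tst = 0.000000, Gamma_ttt = 2.222222
step 0: V^s = -0.7500, V^t = 0.7500
step 1: k1 = (0.000000, 0.000000), k2 = (0.000000, 0.000000), k3 = (0.000000, 0.000000), k4 = (0.000000, 0.000000); V <- V + (h/6)(k1 + 2k2 + 2k3 + k4): V^s = -0.7500, V^t = 0.7500
step 2: k1 = (0.000000, 0.000000), k2 = (0.000000, 0.000000), k3 = (0.000000, 0.000000), k4 = (0.000000, 0.000000); V <- V + (h/6)(k1 + 2k2 + 2k3 + k4): V^s = -0.7500, V^t = 0.7500


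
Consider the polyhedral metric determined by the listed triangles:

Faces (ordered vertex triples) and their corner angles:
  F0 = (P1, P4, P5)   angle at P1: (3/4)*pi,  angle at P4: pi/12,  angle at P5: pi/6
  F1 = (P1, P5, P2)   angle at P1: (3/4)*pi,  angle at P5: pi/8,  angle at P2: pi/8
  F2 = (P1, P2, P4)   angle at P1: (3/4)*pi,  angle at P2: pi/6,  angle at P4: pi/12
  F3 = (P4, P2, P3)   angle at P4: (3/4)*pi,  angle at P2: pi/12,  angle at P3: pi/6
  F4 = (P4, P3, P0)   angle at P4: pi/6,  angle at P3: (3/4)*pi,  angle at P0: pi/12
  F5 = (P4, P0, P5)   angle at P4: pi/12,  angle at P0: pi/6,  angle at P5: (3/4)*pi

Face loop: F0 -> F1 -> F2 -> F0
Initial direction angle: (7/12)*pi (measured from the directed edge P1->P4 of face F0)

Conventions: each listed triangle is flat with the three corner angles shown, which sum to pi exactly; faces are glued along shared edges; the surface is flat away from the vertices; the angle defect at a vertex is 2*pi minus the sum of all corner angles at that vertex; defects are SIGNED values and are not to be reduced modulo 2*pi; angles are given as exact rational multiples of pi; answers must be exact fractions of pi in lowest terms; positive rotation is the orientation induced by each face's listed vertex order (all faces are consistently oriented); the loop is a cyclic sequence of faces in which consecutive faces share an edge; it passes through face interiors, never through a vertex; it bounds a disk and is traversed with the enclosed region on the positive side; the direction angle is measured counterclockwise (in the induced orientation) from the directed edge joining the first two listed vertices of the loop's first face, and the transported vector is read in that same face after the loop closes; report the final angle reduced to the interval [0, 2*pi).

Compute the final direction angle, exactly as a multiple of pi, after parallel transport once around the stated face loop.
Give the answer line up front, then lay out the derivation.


Answer: final direction angle = pi/3

enclosed vertex P1: corner angles sum to (9/4)*pi, defect = 2*pi - (9/4)*pi = -pi/4
transport around the loop rotates by the sum of enclosed defects; add to the initial angle mod 2*pi
final angle = (7/12)*pi - pi/4 = pi/3 (mod 2*pi)


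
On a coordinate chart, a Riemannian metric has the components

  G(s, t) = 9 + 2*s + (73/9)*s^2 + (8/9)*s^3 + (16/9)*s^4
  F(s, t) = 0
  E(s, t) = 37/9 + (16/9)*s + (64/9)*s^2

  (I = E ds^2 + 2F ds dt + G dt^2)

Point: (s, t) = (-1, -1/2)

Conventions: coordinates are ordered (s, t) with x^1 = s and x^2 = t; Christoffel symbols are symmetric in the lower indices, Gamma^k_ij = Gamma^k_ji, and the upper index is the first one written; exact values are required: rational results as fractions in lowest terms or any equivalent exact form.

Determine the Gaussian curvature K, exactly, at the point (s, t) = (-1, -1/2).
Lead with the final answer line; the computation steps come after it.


Answer: K = -216/7225

E = 85/9, F = 0, G = 16, EG - F^2 = 1360/9 at the point
E_s = -112/9, E_t = 0, F_s = 0, F_t = 0, G_s = -56/3, G_t = 0
E_tt = 0, F_st = 0, G_ss = 290/9
Apply the Brioschi formula K = (det M1 - det M2)/(EG - F^2)^2 over the derivative matrices of E, F, G.
M1 = [[-E_tt/2 + F_st - G_ss/2, E_s/2, F_s - E_t/2], [F_t - G_s/2, E, F], [G_t/2, F, G]] = [[-145/9, -56/9, 0], [28/3, 85/9, 0], [0, 0, 16]]; det M1 = -121936/81
M2 = [[0, E_t/2, G_s/2], [E_t/2, E, F], [G_s/2, F, G]] = [[0, 0, -28/3], [0, 85/9, 0], [-28/3, 0, 16]]; det M2 = -66640/81
det M1 - det M2 = -2048/3; K = -2048/3 / (1360/9)^2 = -216/7225


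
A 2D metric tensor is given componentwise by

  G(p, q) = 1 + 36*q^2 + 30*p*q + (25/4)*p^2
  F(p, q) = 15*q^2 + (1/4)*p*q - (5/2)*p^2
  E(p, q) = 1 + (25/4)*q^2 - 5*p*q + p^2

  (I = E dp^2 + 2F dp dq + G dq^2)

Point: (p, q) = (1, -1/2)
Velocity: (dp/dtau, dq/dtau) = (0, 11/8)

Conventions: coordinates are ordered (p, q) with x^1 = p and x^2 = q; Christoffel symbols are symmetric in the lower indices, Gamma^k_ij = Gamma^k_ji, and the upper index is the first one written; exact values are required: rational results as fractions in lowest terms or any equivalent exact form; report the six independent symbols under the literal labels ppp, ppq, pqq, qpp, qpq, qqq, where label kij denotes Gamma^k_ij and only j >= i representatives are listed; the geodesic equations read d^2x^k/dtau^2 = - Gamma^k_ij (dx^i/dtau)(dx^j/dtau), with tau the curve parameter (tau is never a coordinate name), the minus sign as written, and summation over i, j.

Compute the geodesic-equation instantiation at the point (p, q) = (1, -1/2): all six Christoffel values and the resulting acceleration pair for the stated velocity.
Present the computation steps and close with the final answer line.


E = 97/16, F = 9/8, G = 5/4 at the point
E_p = 9/2, E_q = -45/4, F_p = -41/8, F_q = -59/4, G_p = -5/2, G_q = -6
EG - F^2 = 101/16;  g^inv = (16/101) * [[5/4, -9/8], [-9/8, 97/16]]
first-kind symbols [ij,l] = (1/2)(d_i g_jl + d_j g_il - d_l g_ij): [pp,p] = E_p/2 = 9/4, [pp,q] = F_p - E_q/2 = 1/2, [pq,p] = E_q/2 = -45/8, [pq,q] = G_p/2 = -5/4, [qq,p] = F_q - G_p/2 = -27/2, [qq,q] = G_q/2 = -3
Gamma^p_ij = (G*[ij,p] - F*[ij,q])/(EG - F^2), Gamma^q_ij = (E*[ij,q] - F*[ij,p])/(EG - F^2)
Gamma_ppp = 36/101, Gamma_ppq = -90/101, Gamma_pqq = -216/101, Gamma_qpp = 8/101, Gamma_qpq = -20/101, Gamma_qqq = -48/101
d^2p/dtau^2 = -(Gamma_ppp*(0)^2 + 2*Gamma_ppq*(0)*(11/8) + Gamma_pqq*(11/8)^2) = 3267/808
d^2q/dtau^2 = -(Gamma_qpp*(0)^2 + 2*Gamma_qpq*(0)*(11/8) + Gamma_qqq*(11/8)^2) = 363/404

Answer: Gamma_ppp = 36/101, Gamma_ppq = -90/101, Gamma_pqq = -216/101, Gamma_qpp = 8/101, Gamma_qpq = -20/101, Gamma_qqq = -48/101; accelerations (d^2p/dtau^2, d^2q/dtau^2) = (3267/808, 363/404)


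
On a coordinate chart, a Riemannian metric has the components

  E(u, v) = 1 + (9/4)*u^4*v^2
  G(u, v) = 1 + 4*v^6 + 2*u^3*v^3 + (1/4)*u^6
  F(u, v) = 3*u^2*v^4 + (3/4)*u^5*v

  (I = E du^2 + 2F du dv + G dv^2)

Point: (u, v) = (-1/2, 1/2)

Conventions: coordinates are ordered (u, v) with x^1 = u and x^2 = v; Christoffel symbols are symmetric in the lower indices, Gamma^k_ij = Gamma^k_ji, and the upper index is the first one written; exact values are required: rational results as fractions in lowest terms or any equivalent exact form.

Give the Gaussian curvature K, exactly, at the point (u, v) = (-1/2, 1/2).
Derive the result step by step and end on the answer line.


E = 265/256, F = 9/256, G = 265/256, EG - F^2 = 137/128 at the point
E_u = -9/32, E_v = 9/64, F_u = -9/128, F_v = 45/128, G_u = 9/64, G_v = 9/16
E_vv = 9/32, F_uv = -81/64, G_uu = -9/32
Compute both Brioschi determinants and normalise by (EG - F^2)^2.
M1 = [[-E_vv/2 + F_uv - G_uu/2, E_u/2, F_u - E_v/2], [F_v - G_u/2, E, F], [G_v/2, F, G]] = [[-81/64, -9/64, -9/64], [9/32, 265/256, 9/256], [9/32, 9/256, 265/256]]; det M1 = -10449/8192
M2 = [[0, E_v/2, G_u/2], [E_v/2, E, F], [G_u/2, F, G]] = [[0, 9/128, 9/128], [9/128, 265/256, 9/256], [9/128, 9/256, 265/256]]; det M2 = -81/8192
det M1 - det M2 = -81/64; K = -81/64 / (137/128)^2 = -20736/18769

Answer: K = -20736/18769


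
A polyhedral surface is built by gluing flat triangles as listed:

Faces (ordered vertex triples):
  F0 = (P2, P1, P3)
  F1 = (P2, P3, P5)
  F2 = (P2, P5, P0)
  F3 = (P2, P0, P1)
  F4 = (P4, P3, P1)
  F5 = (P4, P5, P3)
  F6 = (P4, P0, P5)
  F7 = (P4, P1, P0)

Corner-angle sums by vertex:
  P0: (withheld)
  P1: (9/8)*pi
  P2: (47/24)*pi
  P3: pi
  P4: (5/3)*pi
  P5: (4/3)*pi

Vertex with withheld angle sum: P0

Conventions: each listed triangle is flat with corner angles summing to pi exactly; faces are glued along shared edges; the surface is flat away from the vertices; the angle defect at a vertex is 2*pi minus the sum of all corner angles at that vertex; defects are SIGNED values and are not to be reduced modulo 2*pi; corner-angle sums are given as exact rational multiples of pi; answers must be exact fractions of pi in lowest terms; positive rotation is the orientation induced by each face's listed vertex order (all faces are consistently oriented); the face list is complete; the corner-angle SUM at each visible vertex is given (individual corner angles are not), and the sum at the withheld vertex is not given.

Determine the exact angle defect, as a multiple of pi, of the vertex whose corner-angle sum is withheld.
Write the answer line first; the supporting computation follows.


Answer: defect(P0) = (13/12)*pi

V = 6, E = 12, F = 8; chi = V - E + F = 2
Gauss-Bonnet: total defect = 2*pi*chi = 4*pi; visible defects sum to (35/12)*pi


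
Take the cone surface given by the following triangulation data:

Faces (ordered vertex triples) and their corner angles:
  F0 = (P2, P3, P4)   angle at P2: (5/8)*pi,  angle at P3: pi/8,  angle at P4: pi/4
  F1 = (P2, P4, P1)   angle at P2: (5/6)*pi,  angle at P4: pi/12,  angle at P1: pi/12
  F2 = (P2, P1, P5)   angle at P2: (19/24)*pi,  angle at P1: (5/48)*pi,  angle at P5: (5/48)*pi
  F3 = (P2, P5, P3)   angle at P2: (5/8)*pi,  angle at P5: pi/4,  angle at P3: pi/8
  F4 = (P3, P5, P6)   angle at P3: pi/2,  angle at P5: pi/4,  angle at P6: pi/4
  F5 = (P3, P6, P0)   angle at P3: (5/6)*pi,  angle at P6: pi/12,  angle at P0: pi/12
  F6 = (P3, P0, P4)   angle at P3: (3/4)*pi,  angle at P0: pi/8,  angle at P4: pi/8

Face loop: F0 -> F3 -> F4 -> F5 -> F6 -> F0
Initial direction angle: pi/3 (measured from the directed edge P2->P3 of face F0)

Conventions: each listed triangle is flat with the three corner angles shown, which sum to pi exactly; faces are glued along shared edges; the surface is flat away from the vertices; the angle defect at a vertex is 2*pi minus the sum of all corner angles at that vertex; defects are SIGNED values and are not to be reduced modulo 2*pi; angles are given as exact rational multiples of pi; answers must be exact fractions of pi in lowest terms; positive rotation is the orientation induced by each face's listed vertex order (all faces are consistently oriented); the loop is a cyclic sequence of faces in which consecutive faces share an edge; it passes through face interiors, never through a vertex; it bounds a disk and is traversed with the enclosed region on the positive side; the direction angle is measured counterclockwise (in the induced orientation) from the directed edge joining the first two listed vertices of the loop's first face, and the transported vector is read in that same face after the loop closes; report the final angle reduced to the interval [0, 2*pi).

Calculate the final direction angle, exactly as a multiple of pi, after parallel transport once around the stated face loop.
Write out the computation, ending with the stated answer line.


enclosed vertex P3: corner angles sum to (7/3)*pi, defect = 2*pi - (7/3)*pi = -pi/3
by Gauss-Bonnet the loop rotates the vector by the enclosed defect sum (positive orientation, mod 2*pi)
final angle = pi/3 - pi/3 = 0 (mod 2*pi)

Answer: final direction angle = 0


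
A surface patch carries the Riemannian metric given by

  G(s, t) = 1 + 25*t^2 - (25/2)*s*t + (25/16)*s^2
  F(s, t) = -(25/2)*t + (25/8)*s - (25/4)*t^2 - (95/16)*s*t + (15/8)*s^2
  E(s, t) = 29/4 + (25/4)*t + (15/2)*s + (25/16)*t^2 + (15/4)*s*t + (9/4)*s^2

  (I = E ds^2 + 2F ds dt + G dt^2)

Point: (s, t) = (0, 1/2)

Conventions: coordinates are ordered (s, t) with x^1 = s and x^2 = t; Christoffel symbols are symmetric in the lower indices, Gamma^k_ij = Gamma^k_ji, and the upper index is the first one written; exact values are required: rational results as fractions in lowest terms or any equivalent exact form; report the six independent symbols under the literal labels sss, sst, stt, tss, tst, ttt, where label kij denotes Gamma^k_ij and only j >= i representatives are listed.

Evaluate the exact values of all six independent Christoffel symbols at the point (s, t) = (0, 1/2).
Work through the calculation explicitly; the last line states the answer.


E = 689/64, F = -125/16, G = 29/4 at the point
E_s = 75/8, E_t = 125/16, F_s = 5/32, F_t = -75/4, G_s = -25/4, G_t = 25
EG - F^2 = 1089/64;  g^inv = (64/1089) * [[29/4, 125/16], [125/16, 689/64]]
first-kind symbols [ij,l] = (1/2)(d_i g_jl + d_j g_il - d_l g_ij): [ss,s] = E_s/2 = 75/16, [ss,t] = F_s - E_t/2 = -15/4, [st,s] = E_t/2 = 125/32, [st,t] = G_s/2 = -25/8, [tt,s] = F_t - G_s/2 = -125/8, [tt,t] = G_t/2 = 25/2
Gamma^s_ij = (G*[ij,s] - F*[ij,t])/(EG - F^2), Gamma^t_ij = (E*[ij,t] - F*[ij,s])/(EG - F^2)

Answer: Gamma_sss = 100/363, Gamma_sst = 250/1089, Gamma_stt = -1000/1089, Gamma_tss = -80/363, Gamma_tst = -200/1089, Gamma_ttt = 800/1089


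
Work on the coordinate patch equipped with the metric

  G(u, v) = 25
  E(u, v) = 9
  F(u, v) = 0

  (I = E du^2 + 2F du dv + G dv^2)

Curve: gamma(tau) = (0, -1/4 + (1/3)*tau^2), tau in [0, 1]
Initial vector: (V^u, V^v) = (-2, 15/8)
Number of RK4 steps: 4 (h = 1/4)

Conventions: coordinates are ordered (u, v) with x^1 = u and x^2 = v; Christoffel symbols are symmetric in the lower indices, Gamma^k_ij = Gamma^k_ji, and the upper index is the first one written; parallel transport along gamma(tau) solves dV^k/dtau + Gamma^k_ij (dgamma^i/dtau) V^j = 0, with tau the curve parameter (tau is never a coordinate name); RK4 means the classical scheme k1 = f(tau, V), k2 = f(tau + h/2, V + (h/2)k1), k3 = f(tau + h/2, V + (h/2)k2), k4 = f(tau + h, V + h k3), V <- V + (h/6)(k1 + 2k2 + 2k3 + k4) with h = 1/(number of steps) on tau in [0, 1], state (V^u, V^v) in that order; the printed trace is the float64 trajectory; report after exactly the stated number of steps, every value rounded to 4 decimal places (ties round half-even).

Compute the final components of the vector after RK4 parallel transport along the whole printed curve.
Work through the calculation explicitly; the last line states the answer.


gamma'(tau) = (0, (2/3)*tau); f(tau, V)^k = -Gamma^k_ij(gamma(tau)) gamma'^i(tau) V^j; h = 1/4; intermediate values shown to 6 dp
curve data and Christoffel symbols at the stage parameters:
  tau = 0.000000: gamma = (0.000000, -0.250000), gamma' = (0.000000, 0.000000); Gamma_uuu = 0.000000, Gamma_uuv = 0.000000, Gamma_uvv = 0.000000, Gamma_vuu = 0.000000, Gamma_vuv = 0.000000, Gamma_vvv = 0.000000
  tau = 0.125000: gamma = (0.000000, -0.244792), gamma' = (0.000000, 0.083333); Gamma_uuu = 0.000000, Gamma_uuv = 0.000000, Gamma_uvv = 0.000000, Gamma_vuu = 0.000000, Gamma_vuv = 0.000000, Gamma_vvv = 0.000000
  tau = 0.250000: gamma = (0.000000, -0.229167), gamma' = (0.000000, 0.166667); Gamma_uuu = 0.000000, Gamma_uuv = 0.000000, Gamma_uvv = 0.000000, Gamma_vuu = 0.000000, Gamma_vuv = 0.000000, Gamma_vvv = 0.000000
  tau = 0.375000: gamma = (0.000000, -0.203125), gamma' = (0.000000, 0.250000); Gamma_uuu = 0.000000, Gamma_uuv = 0.000000, Gamma_uvv = 0.000000, Gamma_vuu = 0.000000, Gamma_vuv = 0.000000, Gamma_vvv = 0.000000
  tau = 0.500000: gamma = (0.000000, -0.166667), gamma' = (0.000000, 0.333333); Gamma_uuu = 0.000000, Gamma_uuv = 0.000000, Gamma_uvv = 0.000000, Gamma_vuu = 0.000000, Gamma_vuv = 0.000000, Gamma_vvv = 0.000000
  tau = 0.625000: gamma = (0.000000, -0.119792), gamma' = (0.000000, 0.416667); Gamma_uuu = 0.000000, Gamma_uuv = 0.000000, Gamma_uvv = 0.000000, Gamma_vuu = 0.000000, Gamma_vuv = 0.000000, Gamma_vvv = 0.000000
  tau = 0.750000: gamma = (0.000000, -0.062500), gamma' = (0.000000, 0.500000); Gamma_uuu = 0.000000, Gamma_uuv = 0.000000, Gamma_uvv = 0.000000, Gamma_vuu = 0.000000, Gamma_vuv = 0.000000, Gamma_vvv = 0.000000
  tau = 0.875000: gamma = (0.000000, 0.005208), gamma' = (0.000000, 0.583333); Gamma_uuu = 0.000000, Gamma_uuv = 0.000000, Gamma_uvv = 0.000000, Gamma_vuu = 0.000000, Gamma_vuv = 0.000000, Gamma_vvv = 0.000000
  tau = 1.000000: gamma = (0.000000, 0.083333), gamma' = (0.000000, 0.666667); Gamma_uuu = 0.000000, Gamma_uuv = 0.000000, Gamma_uvv = 0.000000, Gamma_vuu = 0.000000, Gamma_vuv = 0.000000, Gamma_vvv = 0.000000
step 0: V^u = -2.0000, V^v = 1.8750
step 1: k1 = (0.000000, 0.000000), k2 = (0.000000, 0.000000), k3 = (0.000000, 0.000000), k4 = (0.000000, 0.000000); V <- V + (h/6)(k1 + 2k2 + 2k3 + k4): V^u = -2.0000, V^v = 1.8750
step 2: k1 = (0.000000, 0.000000), k2 = (0.000000, 0.000000), k3 = (0.000000, 0.000000), k4 = (0.000000, 0.000000); V <- V + (h/6)(k1 + 2k2 + 2k3 + k4): V^u = -2.0000, V^v = 1.8750
step 3: k1 = (0.000000, 0.000000), k2 = (0.000000, 0.000000), k3 = (0.000000, 0.000000), k4 = (0.000000, 0.000000); V <- V + (h/6)(k1 + 2k2 + 2k3 + k4): V^u = -2.0000, V^v = 1.8750
step 4: k1 = (0.000000, 0.000000), k2 = (0.000000, 0.000000), k3 = (0.000000, 0.000000), k4 = (0.000000, 0.000000); V <- V + (h/6)(k1 + 2k2 + 2k3 + k4): V^u = -2.0000, V^v = 1.8750

Answer: V^u = -2.0000, V^v = 1.8750


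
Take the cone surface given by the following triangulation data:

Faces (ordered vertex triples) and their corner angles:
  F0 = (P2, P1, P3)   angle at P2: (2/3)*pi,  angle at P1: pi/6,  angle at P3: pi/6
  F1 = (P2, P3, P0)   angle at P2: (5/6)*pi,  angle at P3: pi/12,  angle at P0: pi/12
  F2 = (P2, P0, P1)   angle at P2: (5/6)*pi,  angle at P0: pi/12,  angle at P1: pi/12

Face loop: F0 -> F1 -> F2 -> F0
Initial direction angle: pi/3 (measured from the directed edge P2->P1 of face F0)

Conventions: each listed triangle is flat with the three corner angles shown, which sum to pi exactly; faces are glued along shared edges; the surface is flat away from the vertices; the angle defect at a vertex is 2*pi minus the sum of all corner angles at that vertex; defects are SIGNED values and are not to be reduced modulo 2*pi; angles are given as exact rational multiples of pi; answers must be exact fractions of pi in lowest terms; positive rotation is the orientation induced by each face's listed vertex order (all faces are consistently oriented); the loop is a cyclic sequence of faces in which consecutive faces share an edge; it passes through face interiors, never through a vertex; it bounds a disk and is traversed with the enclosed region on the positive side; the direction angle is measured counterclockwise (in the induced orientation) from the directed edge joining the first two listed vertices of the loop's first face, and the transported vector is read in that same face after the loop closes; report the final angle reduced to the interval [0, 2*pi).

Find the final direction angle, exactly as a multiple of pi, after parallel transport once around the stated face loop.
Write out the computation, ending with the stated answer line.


enclosed vertex P2: corner angles sum to (7/3)*pi, defect = 2*pi - (7/3)*pi = -pi/3
adding the enclosed defects to the starting angle (mod 2*pi, induced orientation) gives the holonomy
final angle = pi/3 - pi/3 = 0 (mod 2*pi)

Answer: final direction angle = 0


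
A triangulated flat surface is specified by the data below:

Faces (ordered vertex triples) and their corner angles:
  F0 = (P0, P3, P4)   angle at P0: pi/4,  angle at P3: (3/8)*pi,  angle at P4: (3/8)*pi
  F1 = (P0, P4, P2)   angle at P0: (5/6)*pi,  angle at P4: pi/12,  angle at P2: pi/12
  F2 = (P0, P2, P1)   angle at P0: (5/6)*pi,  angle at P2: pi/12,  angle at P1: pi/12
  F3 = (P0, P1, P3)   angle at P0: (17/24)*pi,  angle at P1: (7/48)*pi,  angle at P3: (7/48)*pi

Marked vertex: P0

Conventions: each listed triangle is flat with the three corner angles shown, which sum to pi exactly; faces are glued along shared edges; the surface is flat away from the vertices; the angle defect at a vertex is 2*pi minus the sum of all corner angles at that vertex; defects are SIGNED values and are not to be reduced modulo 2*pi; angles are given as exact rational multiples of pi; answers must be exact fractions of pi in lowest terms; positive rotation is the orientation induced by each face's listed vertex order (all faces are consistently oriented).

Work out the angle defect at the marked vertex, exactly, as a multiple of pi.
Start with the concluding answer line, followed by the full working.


Answer: defect(P0) = (-5/8)*pi

Sum of corner angles at P0: (21/8)*pi
defect = 2*pi - (21/8)*pi


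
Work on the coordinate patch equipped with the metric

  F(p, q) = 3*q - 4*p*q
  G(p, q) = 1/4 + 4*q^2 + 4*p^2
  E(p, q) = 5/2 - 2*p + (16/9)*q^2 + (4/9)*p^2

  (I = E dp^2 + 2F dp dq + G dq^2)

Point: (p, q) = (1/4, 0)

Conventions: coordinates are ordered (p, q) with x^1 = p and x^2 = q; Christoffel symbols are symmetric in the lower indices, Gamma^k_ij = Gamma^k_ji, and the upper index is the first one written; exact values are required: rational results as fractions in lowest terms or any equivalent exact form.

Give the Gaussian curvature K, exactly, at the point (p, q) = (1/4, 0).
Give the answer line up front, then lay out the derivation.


Answer: K = -38576/5329

E = 73/36, F = 0, G = 1/2, EG - F^2 = 73/72 at the point
E_p = -16/9, E_q = 0, F_p = 0, F_q = 2, G_p = 2, G_q = 0
E_qq = 32/9, F_pq = -4, G_pp = 8
The intrinsic route: Brioschi's K = (det M1 - det M2)/(EG - F^2)^2.
M1 = [[-E_qq/2 + F_pq - G_pp/2, E_p/2, F_p - E_q/2], [F_q - G_p/2, E, F], [G_q/2, F, G]] = [[-88/9, -8/9, 0], [1, 73/36, 0], [0, 0, 1/2]]; det M1 = -767/81
M2 = [[0, E_q/2, G_p/2], [E_q/2, E, F], [G_p/2, F, G]] = [[0, 0, 1], [0, 73/36, 0], [1, 0, 1/2]]; det M2 = -73/36
det M1 - det M2 = -2411/324; K = -2411/324 / (73/72)^2 = -38576/5329


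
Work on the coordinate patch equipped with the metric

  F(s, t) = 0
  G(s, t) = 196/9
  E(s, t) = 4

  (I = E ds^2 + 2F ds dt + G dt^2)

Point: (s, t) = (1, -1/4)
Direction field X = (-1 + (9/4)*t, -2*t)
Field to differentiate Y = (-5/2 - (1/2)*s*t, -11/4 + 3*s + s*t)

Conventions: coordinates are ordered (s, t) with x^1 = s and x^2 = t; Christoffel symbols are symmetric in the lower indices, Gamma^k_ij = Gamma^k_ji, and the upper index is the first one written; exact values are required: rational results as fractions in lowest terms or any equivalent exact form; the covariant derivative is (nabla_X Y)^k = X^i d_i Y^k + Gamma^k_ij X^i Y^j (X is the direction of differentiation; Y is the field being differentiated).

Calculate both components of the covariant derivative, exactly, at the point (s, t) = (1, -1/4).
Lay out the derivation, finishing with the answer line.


E = 4, F = 0, G = 196/9 at the point
E_s = 0, E_t = 0, F_s = 0, F_t = 0, G_s = 0, G_t = 0
EG - F^2 = 784/9;  g^inv = (9/784) * [[196/9, 0], [0, 4]]
first-kind symbols [ij,l] = (1/2)(d_i g_jl + d_j g_il - d_l g_ij): [ss,s] = E_s/2 = 0, [ss,t] = F_s - E_t/2 = 0, [st,s] = E_t/2 = 0, [st,t] = G_s/2 = 0, [tt,s] = F_t - G_s/2 = 0, [tt,t] = G_t/2 = 0
Gamma^s_ij = (G*[ij,s] - F*[ij,t])/(EG - F^2), Gamma^t_ij = (E*[ij,t] - F*[ij,s])/(EG - F^2)
Gamma_sss = 0, Gamma_sst = 0, Gamma_stt = 0, Gamma_tss = 0, Gamma_tst = 0, Gamma_ttt = 0
X = (-25/16, 1/2), Y = (-19/8, 0) at the point

Answer: (nabla_X Y)^s = -57/128, (nabla_X Y)^t = -243/64


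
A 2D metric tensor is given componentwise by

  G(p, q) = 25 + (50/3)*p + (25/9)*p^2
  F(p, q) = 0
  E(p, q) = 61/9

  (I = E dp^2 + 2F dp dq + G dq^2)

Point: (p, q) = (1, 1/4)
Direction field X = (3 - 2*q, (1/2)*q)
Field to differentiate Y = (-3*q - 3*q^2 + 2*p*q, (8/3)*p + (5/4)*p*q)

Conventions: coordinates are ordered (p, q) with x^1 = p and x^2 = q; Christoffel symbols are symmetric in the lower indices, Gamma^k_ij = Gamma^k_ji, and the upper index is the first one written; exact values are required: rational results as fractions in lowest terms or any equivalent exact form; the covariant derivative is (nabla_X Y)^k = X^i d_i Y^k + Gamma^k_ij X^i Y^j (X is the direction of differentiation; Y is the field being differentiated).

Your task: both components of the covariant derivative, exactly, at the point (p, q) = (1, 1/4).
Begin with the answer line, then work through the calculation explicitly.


Answer: (nabla_X Y)^p = 1915/5856, (nabla_X Y)^q = 14519/1536

E = 61/9, F = 0, G = 400/9 at the point
E_p = 0, E_q = 0, F_p = 0, F_q = 0, G_p = 200/9, G_q = 0
EG - F^2 = 24400/81;  g^inv = (81/24400) * [[400/9, 0], [0, 61/9]]
first-kind symbols [ij,l] = (1/2)(d_i g_jl + d_j g_il - d_l g_ij): [pp,p] = E_p/2 = 0, [pp,q] = F_p - E_q/2 = 0, [pq,p] = E_q/2 = 0, [pq,q] = G_p/2 = 100/9, [qq,p] = F_q - G_p/2 = -100/9, [qq,q] = G_q/2 = 0
Gamma^p_ij = (G*[ij,p] - F*[ij,q])/(EG - F^2), Gamma^q_ij = (E*[ij,q] - F*[ij,p])/(EG - F^2)
Gamma_ppp = 0, Gamma_ppq = 0, Gamma_pqq = -100/61, Gamma_qpp = 0, Gamma_qpq = 1/4, Gamma_qqq = 0
X = (5/2, 1/8), Y = (-7/16, 143/48) at the point
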